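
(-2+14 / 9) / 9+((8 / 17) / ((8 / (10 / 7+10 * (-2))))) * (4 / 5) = -8900 / 9639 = -0.92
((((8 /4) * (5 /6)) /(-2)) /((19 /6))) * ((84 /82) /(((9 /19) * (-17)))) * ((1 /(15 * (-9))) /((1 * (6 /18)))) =-0.00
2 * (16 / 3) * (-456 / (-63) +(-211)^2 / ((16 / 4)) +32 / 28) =7485160 / 63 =118812.06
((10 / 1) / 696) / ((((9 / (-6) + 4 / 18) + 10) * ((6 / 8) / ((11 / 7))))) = 110 / 31871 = 0.00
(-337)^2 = 113569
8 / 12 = 2 / 3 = 0.67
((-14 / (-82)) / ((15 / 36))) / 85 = 84 / 17425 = 0.00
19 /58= 0.33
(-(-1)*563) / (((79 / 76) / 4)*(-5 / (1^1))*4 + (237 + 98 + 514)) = 42788 / 64129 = 0.67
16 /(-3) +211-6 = 599 /3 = 199.67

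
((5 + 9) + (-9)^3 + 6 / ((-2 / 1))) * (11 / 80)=-3949 / 40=-98.72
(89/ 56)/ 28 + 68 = 106713/ 1568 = 68.06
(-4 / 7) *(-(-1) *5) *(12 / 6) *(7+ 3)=-400 / 7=-57.14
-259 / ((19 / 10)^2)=-25900 / 361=-71.75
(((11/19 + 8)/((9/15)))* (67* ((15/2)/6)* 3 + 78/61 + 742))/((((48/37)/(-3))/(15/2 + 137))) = -2114775728675/445056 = -4751707.04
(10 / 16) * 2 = 5 / 4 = 1.25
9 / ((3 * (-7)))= -3 / 7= -0.43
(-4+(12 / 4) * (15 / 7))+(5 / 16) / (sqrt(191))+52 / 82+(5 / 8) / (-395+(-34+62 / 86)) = 5 * sqrt(191) / 3056+129439607 / 42283136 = 3.08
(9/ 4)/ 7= 9/ 28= 0.32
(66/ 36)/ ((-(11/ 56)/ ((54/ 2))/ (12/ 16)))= -189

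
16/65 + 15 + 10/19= 19479/1235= 15.77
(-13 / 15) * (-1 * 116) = 1508 / 15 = 100.53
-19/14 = -1.36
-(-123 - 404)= 527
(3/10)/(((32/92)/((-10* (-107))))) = 922.88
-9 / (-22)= 9 / 22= 0.41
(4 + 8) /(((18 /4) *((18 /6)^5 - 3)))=1 /90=0.01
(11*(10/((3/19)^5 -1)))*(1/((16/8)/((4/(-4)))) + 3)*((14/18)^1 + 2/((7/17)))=-241729164875/155978928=-1549.76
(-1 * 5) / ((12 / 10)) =-4.17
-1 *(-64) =64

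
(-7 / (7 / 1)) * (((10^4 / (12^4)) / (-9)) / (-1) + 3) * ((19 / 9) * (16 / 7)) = -14.73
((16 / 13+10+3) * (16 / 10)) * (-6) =-1776 / 13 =-136.62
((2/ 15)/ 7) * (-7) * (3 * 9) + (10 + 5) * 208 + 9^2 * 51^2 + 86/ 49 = 52380793/ 245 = 213799.16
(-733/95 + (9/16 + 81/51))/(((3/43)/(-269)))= 1663346167/77520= 21456.99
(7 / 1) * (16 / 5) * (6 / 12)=56 / 5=11.20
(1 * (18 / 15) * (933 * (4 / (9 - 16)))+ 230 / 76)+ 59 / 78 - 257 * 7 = -63151432 / 25935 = -2434.99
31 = 31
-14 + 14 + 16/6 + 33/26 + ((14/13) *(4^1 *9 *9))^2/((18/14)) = 96022039/1014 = 94696.29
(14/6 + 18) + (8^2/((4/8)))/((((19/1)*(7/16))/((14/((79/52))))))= 730537/4503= 162.23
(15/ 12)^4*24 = 1875/ 32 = 58.59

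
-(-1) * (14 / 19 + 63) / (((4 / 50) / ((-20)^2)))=6055000 / 19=318684.21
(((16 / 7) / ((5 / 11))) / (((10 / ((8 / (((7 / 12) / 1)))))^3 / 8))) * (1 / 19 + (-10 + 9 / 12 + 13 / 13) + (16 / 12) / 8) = -833.31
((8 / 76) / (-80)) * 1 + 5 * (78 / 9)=43.33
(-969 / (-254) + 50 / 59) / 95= 69871 / 1423670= 0.05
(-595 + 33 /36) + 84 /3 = -6793 /12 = -566.08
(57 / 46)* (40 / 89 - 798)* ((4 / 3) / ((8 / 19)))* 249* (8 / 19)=-671631684 / 2047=-328105.37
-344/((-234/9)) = 172/13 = 13.23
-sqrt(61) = -7.81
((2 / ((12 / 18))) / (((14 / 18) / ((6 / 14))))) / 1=81 / 49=1.65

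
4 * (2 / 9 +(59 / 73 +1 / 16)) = 11489 / 2628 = 4.37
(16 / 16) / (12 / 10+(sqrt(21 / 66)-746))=-0.00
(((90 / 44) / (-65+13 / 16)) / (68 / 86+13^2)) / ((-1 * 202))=7740 / 8330419097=0.00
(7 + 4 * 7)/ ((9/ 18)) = 70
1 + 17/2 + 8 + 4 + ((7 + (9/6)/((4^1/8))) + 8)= 79/2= 39.50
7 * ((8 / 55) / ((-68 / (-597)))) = 8358 / 935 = 8.94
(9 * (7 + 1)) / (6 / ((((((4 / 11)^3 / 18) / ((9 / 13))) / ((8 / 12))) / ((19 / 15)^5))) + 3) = 70200000 / 3298612769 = 0.02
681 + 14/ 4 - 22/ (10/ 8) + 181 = 8479/ 10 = 847.90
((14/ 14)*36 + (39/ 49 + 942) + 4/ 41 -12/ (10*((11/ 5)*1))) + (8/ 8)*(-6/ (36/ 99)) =42511759/ 44198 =961.85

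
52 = 52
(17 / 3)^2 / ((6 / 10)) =1445 / 27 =53.52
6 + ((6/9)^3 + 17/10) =2159/270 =8.00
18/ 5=3.60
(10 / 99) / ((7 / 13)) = 130 / 693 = 0.19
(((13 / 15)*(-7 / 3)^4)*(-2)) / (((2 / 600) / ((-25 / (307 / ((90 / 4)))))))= 78032500 / 2763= 28241.95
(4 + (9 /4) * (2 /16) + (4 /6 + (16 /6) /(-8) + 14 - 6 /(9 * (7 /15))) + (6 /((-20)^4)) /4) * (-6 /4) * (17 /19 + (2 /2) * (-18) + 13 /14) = 496953741089 /1191680000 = 417.02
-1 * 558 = -558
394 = 394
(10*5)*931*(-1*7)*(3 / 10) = -97755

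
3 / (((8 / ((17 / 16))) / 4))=51 / 32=1.59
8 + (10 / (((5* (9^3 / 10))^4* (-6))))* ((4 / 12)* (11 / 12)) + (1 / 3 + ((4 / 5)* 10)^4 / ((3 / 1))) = 10475029078543589 / 7625597484987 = 1373.67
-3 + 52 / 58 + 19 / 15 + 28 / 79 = -16576 / 34365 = -0.48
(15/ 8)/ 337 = 15/ 2696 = 0.01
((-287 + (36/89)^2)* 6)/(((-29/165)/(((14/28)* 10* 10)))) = 112465534500/229709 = 489600.04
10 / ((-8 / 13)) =-65 / 4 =-16.25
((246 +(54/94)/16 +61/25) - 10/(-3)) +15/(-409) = 5807788769/23067600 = 251.77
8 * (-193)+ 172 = -1372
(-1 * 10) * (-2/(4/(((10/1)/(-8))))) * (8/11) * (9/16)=-225/88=-2.56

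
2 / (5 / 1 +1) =1 / 3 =0.33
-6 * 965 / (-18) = 965 / 3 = 321.67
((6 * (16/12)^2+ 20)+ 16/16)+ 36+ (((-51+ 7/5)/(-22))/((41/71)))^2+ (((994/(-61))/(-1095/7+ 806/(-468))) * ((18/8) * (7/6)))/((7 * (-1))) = 3073393641637387/37086521302050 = 82.87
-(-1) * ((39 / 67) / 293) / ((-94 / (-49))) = 1911 / 1845314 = 0.00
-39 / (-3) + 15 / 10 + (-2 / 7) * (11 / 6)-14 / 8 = 1027 / 84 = 12.23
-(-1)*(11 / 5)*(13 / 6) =143 / 30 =4.77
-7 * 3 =-21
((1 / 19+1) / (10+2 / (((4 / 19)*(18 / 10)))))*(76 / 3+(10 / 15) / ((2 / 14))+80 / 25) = 11952 / 5225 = 2.29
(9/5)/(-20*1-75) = -9/475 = -0.02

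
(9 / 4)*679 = 6111 / 4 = 1527.75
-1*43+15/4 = -157/4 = -39.25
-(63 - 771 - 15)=723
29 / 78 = 0.37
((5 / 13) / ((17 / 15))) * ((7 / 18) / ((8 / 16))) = 175 / 663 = 0.26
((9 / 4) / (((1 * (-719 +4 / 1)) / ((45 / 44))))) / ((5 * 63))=-9 / 880880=-0.00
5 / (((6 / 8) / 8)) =160 / 3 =53.33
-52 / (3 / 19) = -988 / 3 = -329.33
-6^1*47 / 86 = -141 / 43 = -3.28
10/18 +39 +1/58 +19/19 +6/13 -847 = -5469283/6786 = -805.97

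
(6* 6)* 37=1332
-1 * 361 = -361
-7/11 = -0.64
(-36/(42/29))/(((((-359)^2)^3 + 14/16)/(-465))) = 43152/7992146928721543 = 0.00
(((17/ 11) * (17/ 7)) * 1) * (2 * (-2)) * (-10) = 150.13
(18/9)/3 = 2/3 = 0.67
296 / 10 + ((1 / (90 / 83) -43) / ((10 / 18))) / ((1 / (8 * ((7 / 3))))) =-103816 / 75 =-1384.21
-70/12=-35/6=-5.83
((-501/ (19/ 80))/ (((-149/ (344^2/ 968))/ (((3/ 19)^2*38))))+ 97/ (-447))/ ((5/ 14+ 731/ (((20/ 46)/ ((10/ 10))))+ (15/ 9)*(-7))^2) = 117638162607525/ 200117665351382669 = 0.00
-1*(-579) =579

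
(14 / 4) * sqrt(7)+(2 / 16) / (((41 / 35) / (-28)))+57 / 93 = -6037 / 2542+7 * sqrt(7) / 2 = 6.89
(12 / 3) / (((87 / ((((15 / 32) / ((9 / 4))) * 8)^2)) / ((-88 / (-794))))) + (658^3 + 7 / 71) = 6287649127149709 / 22070421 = 284890312.11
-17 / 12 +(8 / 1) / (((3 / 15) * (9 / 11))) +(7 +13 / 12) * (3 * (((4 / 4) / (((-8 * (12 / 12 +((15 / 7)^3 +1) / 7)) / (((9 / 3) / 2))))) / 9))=166619245 / 3524544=47.27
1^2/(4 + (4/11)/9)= 99/400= 0.25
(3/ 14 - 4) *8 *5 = -1060/ 7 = -151.43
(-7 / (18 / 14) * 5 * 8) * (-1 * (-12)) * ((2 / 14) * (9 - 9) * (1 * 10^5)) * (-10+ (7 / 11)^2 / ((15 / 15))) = 0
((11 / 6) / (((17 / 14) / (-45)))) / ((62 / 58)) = -33495 / 527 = -63.56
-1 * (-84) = 84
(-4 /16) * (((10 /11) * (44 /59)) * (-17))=170 /59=2.88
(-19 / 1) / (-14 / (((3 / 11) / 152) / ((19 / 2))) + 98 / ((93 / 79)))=1767 / 6885914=0.00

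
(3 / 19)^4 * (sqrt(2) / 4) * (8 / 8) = 81 * sqrt(2) / 521284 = 0.00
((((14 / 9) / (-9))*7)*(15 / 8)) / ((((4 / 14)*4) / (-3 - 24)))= 1715 / 32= 53.59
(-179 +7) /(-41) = 172 /41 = 4.20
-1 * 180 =-180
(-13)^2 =169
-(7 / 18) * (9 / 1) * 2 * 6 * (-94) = 3948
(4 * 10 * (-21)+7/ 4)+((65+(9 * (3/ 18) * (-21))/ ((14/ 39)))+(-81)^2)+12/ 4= 5703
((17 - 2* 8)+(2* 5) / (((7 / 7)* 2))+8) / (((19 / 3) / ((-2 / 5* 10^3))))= -16800 / 19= -884.21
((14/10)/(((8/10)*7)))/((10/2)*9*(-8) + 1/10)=-5/7198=-0.00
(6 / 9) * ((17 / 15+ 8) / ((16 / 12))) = 137 / 30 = 4.57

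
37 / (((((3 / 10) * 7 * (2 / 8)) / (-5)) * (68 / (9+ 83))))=-170200 / 357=-476.75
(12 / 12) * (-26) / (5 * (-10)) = 13 / 25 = 0.52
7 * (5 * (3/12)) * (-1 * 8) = -70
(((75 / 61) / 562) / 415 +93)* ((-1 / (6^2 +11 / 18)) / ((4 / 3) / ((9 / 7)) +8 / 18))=-64303333839 / 37502451080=-1.71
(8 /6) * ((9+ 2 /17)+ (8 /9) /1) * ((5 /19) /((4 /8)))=61240 /8721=7.02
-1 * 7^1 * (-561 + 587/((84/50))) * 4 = 17774/3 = 5924.67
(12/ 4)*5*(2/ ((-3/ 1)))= -10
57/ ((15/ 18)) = 342/ 5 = 68.40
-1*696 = -696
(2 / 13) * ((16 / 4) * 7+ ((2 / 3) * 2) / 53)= 8912 / 2067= 4.31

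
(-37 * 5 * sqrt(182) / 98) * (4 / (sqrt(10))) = -32.21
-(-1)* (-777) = -777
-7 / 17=-0.41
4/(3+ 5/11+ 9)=44/137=0.32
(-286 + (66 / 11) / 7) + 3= -1975 / 7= -282.14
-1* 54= -54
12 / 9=4 / 3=1.33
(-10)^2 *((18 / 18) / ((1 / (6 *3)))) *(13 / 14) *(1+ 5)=70200 / 7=10028.57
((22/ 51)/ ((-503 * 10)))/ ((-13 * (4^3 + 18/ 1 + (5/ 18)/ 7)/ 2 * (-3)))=-308/ 5745459655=-0.00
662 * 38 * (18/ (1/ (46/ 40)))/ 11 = 2603646/ 55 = 47339.02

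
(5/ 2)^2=25/ 4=6.25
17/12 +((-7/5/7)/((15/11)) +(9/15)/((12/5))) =38/25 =1.52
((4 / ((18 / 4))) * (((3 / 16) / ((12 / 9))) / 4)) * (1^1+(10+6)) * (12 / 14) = 51 / 112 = 0.46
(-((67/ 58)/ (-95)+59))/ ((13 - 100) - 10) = 325023/ 534470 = 0.61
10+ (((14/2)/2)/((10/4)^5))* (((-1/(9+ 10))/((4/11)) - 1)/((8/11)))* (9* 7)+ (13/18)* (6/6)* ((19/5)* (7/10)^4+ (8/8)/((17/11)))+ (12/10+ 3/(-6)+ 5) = 257216507/19380000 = 13.27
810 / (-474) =-135 / 79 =-1.71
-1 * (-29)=29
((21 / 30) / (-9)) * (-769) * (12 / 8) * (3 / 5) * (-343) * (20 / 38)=-1846369 / 190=-9717.73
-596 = -596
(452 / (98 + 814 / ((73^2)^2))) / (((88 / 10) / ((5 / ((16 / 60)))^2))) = 30084386559375 / 163271001344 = 184.26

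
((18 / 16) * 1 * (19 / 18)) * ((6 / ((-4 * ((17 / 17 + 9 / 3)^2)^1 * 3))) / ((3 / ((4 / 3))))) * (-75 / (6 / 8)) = 475 / 288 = 1.65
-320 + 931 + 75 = 686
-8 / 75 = -0.11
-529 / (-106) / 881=529 / 93386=0.01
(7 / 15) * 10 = 14 / 3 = 4.67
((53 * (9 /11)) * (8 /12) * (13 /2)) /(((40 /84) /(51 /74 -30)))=-11566.31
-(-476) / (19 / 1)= 476 / 19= 25.05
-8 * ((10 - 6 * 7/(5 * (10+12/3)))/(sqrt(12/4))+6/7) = -376 * sqrt(3)/15 - 48/7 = -50.27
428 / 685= 0.62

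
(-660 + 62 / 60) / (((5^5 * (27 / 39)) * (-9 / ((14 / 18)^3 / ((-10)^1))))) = -88149971 / 55358437500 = -0.00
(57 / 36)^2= 361 / 144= 2.51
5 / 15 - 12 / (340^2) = 28891 / 86700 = 0.33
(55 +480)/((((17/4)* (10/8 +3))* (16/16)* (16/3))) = 1605/289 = 5.55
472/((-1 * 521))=-472/521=-0.91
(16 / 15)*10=32 / 3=10.67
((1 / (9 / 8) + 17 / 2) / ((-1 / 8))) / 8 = -169 / 18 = -9.39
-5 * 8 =-40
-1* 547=-547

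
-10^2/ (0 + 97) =-100/ 97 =-1.03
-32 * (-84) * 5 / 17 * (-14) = -188160 / 17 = -11068.24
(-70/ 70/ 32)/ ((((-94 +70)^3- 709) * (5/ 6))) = 3/ 1162640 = 0.00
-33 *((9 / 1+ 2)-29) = 594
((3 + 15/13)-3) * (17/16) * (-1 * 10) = -1275/104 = -12.26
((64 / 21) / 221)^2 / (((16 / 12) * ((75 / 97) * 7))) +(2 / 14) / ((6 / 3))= 538670681 / 7538608350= 0.07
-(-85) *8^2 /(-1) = -5440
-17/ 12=-1.42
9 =9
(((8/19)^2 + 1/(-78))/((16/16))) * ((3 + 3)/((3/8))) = 37048/14079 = 2.63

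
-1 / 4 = -0.25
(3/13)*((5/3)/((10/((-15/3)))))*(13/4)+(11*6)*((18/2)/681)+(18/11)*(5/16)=7577/9988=0.76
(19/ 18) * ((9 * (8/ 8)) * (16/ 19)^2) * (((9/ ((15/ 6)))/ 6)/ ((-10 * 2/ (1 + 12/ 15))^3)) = -4374/ 1484375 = -0.00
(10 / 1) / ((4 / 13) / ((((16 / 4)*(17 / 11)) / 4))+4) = 1105 / 464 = 2.38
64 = 64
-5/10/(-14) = 1/28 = 0.04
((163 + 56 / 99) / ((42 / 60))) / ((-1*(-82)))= 80965 / 28413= 2.85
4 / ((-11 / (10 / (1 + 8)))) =-40 / 99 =-0.40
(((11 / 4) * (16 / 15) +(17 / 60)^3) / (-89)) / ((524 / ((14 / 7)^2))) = -638513 / 2518344000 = -0.00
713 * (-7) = -4991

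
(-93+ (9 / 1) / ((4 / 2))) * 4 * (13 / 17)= -4602 / 17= -270.71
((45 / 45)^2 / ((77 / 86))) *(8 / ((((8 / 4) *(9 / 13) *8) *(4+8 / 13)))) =7267 / 41580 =0.17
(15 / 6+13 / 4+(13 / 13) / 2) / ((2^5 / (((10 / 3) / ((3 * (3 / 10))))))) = 625 / 864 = 0.72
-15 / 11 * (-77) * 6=630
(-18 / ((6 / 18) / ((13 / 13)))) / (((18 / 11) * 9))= -11 / 3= -3.67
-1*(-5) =5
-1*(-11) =11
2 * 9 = 18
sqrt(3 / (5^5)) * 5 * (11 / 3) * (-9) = -33 * sqrt(15) / 25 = -5.11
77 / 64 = 1.20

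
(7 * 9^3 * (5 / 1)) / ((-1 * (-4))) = 25515 / 4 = 6378.75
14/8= 7/4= 1.75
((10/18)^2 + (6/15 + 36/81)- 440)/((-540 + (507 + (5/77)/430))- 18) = 1176947926/136777005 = 8.60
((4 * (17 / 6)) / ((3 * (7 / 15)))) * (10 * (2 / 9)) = 3400 / 189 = 17.99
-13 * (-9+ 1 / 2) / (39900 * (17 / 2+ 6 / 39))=2873 / 8977500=0.00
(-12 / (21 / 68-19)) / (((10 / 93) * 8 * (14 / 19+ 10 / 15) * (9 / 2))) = 969 / 8200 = 0.12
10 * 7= 70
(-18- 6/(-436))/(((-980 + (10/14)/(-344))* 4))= 393407/85741035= 0.00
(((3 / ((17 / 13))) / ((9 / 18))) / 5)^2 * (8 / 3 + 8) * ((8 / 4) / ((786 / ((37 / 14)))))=0.06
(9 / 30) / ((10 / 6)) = 9 / 50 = 0.18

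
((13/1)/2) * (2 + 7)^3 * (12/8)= 28431/4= 7107.75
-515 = -515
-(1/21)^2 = -1/441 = -0.00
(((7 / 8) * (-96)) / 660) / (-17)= 7 / 935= 0.01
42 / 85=0.49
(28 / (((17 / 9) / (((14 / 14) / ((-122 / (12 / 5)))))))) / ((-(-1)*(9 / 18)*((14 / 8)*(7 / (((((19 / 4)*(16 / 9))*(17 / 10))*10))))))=-14592 / 2135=-6.83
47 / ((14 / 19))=893 / 14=63.79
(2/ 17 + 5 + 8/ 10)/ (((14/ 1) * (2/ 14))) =503/ 170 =2.96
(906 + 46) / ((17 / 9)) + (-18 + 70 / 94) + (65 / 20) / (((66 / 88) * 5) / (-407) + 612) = 22793084194 / 46827087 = 486.75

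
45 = 45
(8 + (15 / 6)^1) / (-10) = -21 / 20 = -1.05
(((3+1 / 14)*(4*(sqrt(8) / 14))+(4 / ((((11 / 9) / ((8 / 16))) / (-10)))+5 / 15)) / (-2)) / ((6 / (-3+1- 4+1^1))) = -5.65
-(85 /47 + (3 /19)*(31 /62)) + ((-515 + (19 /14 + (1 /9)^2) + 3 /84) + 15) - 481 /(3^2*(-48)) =-4045534699 /8101296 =-499.37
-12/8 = -3/2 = -1.50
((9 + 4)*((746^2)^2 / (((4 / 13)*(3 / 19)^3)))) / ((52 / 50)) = 86299739889102350 / 27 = 3196286662559346.30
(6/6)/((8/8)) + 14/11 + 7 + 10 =19.27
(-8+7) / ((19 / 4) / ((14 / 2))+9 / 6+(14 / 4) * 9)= -0.03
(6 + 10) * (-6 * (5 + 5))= -960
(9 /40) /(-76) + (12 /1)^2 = 437751 /3040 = 144.00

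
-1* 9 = -9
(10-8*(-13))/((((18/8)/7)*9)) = 1064/27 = 39.41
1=1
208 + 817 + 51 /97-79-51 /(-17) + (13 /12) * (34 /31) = 17152781 /18042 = 950.71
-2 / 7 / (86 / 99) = -99 / 301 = -0.33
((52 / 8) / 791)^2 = 169 / 2502724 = 0.00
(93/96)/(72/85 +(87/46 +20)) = 60605/1422512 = 0.04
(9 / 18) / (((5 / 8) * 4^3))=1 / 80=0.01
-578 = -578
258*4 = 1032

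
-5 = -5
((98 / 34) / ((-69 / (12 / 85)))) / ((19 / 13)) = -2548 / 631465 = -0.00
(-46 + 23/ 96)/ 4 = -11.44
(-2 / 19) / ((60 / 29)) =-29 / 570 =-0.05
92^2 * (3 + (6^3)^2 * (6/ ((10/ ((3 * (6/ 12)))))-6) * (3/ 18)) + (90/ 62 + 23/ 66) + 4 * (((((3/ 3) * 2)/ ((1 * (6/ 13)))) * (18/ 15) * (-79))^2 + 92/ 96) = -2855546806311/ 8525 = -334961502.21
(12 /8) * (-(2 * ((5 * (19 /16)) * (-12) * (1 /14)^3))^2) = -243675 /60236288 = -0.00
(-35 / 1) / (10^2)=-7 / 20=-0.35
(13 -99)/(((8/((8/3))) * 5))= -86/15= -5.73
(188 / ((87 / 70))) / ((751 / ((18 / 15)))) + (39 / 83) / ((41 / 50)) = 60382442 / 74113937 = 0.81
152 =152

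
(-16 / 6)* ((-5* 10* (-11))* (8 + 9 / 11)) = -38800 / 3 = -12933.33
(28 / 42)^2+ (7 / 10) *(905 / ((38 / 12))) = 200.50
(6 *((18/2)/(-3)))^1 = -18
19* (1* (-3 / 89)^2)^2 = 1539 / 62742241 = 0.00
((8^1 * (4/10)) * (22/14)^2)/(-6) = -968/735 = -1.32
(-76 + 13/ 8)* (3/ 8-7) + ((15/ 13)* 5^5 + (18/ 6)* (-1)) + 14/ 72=30668587/ 7488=4095.70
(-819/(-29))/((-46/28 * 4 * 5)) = -5733/6670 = -0.86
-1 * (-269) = 269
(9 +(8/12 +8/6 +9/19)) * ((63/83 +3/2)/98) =40875/154546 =0.26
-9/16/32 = -9/512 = -0.02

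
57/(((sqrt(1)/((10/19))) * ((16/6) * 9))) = 5/4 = 1.25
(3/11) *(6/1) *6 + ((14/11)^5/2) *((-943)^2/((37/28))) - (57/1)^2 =6676330440037/5958887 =1120398.90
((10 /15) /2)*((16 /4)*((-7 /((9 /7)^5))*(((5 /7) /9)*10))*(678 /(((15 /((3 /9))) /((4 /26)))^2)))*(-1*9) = 121548224 /808321761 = 0.15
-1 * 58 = -58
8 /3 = 2.67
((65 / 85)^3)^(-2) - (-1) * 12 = 82059277 / 4826809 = 17.00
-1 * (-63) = 63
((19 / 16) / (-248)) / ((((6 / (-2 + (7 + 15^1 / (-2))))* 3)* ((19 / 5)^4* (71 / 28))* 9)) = 21875 / 156522160512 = 0.00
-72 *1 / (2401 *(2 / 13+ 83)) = -936 / 2595481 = -0.00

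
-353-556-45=-954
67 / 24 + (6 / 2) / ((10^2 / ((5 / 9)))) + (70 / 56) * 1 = 487 / 120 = 4.06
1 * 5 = 5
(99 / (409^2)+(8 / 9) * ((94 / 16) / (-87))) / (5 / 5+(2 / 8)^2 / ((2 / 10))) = -124555040 / 2750601483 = -0.05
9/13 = 0.69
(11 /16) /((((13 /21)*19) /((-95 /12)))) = -385 /832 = -0.46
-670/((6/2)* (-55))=134/33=4.06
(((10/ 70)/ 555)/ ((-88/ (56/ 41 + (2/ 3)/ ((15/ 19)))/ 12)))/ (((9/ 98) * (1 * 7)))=-4078/ 33791175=-0.00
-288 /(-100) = 72 /25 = 2.88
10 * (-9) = -90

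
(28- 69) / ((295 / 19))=-2.64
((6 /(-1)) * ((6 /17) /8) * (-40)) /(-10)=-18 /17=-1.06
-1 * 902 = -902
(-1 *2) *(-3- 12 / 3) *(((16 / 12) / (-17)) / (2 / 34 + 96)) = -56 / 4899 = -0.01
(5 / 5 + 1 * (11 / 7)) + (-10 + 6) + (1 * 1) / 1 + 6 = 39 / 7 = 5.57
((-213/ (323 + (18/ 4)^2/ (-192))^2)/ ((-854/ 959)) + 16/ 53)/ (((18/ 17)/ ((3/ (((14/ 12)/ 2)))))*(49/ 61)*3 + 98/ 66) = 7539314341115040/ 49100104741372979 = 0.15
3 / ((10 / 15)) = 9 / 2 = 4.50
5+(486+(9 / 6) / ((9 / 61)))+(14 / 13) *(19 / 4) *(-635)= -107137 / 39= -2747.10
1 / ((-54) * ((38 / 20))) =-5 / 513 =-0.01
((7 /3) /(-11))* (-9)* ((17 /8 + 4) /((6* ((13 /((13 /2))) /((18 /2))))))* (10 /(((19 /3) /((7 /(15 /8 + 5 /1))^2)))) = 1815156 /126445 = 14.36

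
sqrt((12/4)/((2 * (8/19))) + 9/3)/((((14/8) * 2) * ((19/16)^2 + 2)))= 128 * sqrt(105)/6111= 0.21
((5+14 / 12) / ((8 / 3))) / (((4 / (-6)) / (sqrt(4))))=-6.94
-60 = -60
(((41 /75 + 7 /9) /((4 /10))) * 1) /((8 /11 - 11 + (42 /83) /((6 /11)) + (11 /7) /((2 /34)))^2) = 6085887269 /554514932205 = 0.01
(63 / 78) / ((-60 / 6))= -21 / 260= -0.08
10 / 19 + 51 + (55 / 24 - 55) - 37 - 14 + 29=-10571 / 456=-23.18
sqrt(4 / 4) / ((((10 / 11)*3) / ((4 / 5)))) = 22 / 75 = 0.29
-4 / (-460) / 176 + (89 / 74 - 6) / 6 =-1796189 / 2246640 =-0.80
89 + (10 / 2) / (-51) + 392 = 24526 / 51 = 480.90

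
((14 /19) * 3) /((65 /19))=42 /65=0.65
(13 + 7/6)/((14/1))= 1.01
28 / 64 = 7 / 16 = 0.44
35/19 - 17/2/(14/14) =-253/38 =-6.66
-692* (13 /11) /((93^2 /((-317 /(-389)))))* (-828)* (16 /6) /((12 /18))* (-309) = -324276149184 /4112119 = -78858.65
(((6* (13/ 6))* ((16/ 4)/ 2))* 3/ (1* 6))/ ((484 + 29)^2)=13/ 263169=0.00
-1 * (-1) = 1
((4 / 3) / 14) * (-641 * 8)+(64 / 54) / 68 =-1569112 / 3213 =-488.36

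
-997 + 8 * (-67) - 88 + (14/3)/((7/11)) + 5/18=-29041/18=-1613.39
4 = 4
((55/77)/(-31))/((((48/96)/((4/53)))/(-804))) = 32160/11501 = 2.80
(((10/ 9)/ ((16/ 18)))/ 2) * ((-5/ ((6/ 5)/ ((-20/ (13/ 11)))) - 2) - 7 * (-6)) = 10775/ 156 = 69.07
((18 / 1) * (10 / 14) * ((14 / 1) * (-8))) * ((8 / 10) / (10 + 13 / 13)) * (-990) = 103680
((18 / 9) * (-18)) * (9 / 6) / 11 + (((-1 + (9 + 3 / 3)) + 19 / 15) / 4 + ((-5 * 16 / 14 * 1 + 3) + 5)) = -131 / 2310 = -0.06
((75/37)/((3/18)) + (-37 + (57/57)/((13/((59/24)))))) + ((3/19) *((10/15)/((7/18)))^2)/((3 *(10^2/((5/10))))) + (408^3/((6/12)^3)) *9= 1313889951631605317/268686600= 4890046439.35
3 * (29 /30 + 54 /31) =2519 /310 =8.13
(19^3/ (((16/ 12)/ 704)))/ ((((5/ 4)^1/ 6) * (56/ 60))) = 130375872/ 7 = 18625124.57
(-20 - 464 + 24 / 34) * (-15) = 7249.41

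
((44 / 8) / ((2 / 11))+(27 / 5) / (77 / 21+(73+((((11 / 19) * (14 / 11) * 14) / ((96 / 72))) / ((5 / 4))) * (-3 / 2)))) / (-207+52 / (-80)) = -0.15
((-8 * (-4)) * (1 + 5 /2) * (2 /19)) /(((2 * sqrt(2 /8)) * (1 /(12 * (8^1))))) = 21504 /19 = 1131.79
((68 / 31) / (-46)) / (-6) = 17 / 2139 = 0.01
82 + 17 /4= 86.25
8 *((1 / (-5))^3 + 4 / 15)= 776 / 375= 2.07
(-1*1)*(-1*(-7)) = -7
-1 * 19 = -19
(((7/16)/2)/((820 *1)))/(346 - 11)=7/8790400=0.00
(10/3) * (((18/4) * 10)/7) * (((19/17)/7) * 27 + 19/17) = 5700/49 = 116.33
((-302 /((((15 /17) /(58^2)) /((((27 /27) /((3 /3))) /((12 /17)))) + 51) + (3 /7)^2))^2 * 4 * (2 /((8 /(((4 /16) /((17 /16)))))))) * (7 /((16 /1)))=1331627791327170071 /371574484017395409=3.58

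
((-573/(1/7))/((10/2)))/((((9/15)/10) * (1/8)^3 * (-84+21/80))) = 78233600/957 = 81748.80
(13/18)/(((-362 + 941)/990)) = 1.23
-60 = -60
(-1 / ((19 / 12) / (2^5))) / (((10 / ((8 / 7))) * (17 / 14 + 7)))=-3072 / 10925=-0.28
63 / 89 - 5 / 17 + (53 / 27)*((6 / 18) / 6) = 384425 / 735318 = 0.52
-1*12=-12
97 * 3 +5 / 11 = 3206 / 11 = 291.45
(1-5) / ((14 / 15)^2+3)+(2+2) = 2584 / 871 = 2.97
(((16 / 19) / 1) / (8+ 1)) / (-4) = -4 / 171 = -0.02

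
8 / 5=1.60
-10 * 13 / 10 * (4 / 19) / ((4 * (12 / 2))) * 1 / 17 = -13 / 1938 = -0.01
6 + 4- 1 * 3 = 7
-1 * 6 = -6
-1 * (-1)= 1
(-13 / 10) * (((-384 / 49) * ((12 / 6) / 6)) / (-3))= -832 / 735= -1.13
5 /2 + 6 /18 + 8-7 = 23 /6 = 3.83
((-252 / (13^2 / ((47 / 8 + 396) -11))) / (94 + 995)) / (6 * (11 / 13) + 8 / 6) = -65667 / 786500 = -0.08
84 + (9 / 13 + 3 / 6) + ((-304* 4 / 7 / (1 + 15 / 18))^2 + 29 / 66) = 2095833728 / 231231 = 9063.81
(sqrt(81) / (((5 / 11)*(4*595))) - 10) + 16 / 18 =-974909 / 107100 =-9.10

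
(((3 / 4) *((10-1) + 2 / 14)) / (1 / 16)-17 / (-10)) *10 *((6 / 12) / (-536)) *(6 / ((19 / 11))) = -257367 / 71288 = -3.61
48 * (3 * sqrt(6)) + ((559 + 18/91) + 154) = 144 * sqrt(6) + 64901/91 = 1065.92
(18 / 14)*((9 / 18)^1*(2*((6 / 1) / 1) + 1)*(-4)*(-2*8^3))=34230.86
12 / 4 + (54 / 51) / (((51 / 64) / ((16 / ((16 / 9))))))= 4323 / 289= 14.96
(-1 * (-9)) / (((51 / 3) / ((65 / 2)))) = 585 / 34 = 17.21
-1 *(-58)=58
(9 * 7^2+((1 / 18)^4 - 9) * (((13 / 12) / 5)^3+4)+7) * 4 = 9339949367749 / 5668704000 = 1647.63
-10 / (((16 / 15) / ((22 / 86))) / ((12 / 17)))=-2475 / 1462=-1.69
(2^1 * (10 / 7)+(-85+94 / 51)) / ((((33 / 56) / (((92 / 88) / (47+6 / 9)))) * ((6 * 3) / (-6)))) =2637364 / 2647359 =1.00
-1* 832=-832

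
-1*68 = -68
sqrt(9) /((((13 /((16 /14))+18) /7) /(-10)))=-336 /47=-7.15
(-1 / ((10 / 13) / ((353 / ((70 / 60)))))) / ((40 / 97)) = -1335399 / 1400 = -953.86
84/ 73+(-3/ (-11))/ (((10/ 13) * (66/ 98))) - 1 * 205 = -17959509/ 88330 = -203.32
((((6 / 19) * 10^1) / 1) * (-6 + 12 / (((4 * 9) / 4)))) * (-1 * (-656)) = -183680 / 19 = -9667.37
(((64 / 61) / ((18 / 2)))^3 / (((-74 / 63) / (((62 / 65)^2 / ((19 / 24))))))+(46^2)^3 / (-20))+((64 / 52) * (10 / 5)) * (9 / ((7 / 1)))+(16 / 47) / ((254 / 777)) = -360289758345554024980873304 / 760562531443526175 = -473714840.60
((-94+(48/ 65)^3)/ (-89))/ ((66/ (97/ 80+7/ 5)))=244189501/ 5865990000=0.04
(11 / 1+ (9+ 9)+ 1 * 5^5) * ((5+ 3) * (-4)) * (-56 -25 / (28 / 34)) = 61010976 / 7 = 8715853.71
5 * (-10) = -50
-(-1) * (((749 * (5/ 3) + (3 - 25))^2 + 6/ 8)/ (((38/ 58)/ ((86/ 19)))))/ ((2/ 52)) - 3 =877666626554/ 3249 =270134387.98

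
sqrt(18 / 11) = 3* sqrt(22) / 11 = 1.28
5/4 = 1.25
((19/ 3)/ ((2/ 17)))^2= 104329/ 36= 2898.03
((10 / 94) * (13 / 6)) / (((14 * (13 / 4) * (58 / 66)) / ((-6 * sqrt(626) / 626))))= -165 * sqrt(626) / 2986333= -0.00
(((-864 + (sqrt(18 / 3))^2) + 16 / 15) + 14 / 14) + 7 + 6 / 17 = -216388 / 255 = -848.58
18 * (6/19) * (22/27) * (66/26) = 2904/247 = 11.76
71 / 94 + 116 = 116.76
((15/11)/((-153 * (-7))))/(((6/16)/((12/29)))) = 160/113883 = 0.00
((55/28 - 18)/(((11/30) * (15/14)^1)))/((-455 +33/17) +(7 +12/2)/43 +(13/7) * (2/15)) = 34462995/382055509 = 0.09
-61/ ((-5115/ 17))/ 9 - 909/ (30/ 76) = -106008361/ 46035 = -2302.78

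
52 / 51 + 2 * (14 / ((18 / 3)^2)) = 275 / 153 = 1.80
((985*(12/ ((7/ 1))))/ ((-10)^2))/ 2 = 591/ 70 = 8.44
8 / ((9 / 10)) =80 / 9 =8.89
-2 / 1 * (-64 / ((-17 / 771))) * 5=-493440 / 17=-29025.88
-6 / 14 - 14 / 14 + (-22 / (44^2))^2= -77433 / 54208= -1.43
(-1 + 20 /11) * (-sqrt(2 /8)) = -9 /22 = -0.41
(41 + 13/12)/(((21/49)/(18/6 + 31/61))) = 378245/1098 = 344.49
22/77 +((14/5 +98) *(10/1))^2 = 7112450/7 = 1016064.29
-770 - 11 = -781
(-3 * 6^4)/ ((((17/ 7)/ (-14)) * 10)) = 2241.32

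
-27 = -27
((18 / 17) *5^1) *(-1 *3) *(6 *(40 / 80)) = -810 / 17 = -47.65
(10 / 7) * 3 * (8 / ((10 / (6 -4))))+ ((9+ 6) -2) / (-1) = -43 / 7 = -6.14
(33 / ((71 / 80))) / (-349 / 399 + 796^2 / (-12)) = -1053360 / 1495833751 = -0.00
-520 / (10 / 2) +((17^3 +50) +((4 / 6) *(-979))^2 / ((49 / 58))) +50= 224523181 / 441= 509122.86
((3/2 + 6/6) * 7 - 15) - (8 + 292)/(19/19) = -595/2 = -297.50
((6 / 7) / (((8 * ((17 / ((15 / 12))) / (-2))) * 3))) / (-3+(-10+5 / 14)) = 5 / 12036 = 0.00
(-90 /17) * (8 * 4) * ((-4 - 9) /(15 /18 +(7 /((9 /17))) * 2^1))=673920 /8347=80.74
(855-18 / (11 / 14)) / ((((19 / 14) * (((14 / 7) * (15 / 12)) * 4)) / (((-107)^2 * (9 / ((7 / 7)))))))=6601939911 / 1045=6317645.85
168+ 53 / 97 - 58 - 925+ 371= -43015 / 97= -443.45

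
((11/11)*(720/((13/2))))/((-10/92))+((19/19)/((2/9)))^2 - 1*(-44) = -49651/52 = -954.83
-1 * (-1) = 1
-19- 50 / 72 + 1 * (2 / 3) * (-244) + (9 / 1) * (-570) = -191245 / 36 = -5312.36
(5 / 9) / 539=5 / 4851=0.00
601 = 601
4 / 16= 1 / 4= 0.25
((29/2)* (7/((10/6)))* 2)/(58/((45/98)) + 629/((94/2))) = 257607/295453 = 0.87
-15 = -15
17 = 17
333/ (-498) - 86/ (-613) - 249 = -25391509/ 101758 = -249.53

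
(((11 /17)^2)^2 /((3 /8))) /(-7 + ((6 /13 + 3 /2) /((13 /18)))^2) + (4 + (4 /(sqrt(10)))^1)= 2 *sqrt(10) /5 + 7061755408 /1347277251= 6.51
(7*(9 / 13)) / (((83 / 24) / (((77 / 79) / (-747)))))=-12936 / 7075003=-0.00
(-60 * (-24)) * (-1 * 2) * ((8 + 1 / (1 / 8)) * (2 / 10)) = -9216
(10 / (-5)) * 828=-1656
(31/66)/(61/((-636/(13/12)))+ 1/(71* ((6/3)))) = -2799672/577357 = -4.85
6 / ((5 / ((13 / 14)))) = 39 / 35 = 1.11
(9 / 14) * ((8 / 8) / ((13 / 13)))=0.64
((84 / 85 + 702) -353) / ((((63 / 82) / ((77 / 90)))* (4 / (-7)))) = -93917593 / 137700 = -682.04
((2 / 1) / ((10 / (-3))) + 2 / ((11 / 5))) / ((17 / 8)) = 8 / 55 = 0.15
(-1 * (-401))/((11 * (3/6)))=802/11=72.91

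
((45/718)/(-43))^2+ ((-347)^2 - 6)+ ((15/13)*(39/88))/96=80797102398487847/671055528704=120403.01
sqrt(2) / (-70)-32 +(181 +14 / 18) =1348 / 9-sqrt(2) / 70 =149.76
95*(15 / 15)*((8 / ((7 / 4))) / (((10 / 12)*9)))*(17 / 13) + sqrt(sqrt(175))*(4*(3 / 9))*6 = 8*sqrt(5)*7^(1 / 4) + 20672 / 273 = 104.82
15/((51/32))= 160/17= 9.41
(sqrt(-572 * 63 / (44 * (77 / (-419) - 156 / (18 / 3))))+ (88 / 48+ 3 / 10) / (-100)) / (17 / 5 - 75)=4 / 13425 - 5 * sqrt(46479251) / 436402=-0.08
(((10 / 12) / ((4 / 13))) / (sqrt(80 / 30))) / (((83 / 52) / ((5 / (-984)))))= -4225*sqrt(6) / 1960128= -0.01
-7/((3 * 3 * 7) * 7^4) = -1/21609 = -0.00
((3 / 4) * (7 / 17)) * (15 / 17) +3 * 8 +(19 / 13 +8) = 33.73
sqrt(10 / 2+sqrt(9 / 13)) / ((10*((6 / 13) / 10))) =5.23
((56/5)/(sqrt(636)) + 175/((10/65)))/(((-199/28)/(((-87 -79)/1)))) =130144 * sqrt(159)/158205 + 5287100/199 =26578.71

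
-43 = -43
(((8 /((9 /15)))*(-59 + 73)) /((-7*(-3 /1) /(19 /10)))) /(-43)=-152 /387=-0.39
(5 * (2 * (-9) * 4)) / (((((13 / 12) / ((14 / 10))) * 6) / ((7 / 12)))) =-588 / 13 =-45.23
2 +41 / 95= 231 / 95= 2.43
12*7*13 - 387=705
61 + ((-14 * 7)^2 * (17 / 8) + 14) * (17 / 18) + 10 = 19358.92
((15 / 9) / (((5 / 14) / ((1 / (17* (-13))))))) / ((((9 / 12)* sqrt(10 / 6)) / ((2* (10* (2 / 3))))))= -448* sqrt(15) / 5967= -0.29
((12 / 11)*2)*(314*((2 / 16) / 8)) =471 / 44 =10.70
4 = 4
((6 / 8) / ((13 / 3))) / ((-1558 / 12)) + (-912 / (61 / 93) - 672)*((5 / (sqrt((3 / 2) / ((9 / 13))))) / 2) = -314520*sqrt(78) / 793 - 27 / 20254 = -3502.86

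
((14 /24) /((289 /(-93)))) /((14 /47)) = -1457 /2312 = -0.63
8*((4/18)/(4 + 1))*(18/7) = 32/35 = 0.91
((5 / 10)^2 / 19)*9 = 9 / 76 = 0.12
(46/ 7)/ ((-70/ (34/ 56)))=-391/ 6860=-0.06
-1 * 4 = -4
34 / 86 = 17 / 43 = 0.40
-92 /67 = -1.37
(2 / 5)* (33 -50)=-34 / 5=-6.80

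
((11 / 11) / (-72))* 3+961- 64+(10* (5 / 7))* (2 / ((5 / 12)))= 156449 / 168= 931.24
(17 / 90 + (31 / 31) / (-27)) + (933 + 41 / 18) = 126283 / 135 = 935.43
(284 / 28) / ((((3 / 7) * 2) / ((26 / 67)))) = 923 / 201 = 4.59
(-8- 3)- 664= -675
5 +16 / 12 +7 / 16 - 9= -107 / 48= -2.23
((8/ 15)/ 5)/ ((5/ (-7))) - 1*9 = -3431/ 375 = -9.15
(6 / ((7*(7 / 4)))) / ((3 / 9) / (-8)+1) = 576 / 1127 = 0.51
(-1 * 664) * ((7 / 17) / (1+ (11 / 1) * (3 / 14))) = -65072 / 799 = -81.44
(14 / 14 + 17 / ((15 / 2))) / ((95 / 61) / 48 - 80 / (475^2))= 431611600 / 4240027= 101.79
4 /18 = 2 /9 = 0.22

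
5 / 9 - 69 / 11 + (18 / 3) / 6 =-467 / 99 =-4.72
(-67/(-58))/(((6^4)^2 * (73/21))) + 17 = 40298467285/2370498048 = 17.00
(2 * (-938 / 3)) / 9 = -1876 / 27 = -69.48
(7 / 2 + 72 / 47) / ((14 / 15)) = 7095 / 1316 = 5.39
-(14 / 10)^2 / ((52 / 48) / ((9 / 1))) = -5292 / 325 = -16.28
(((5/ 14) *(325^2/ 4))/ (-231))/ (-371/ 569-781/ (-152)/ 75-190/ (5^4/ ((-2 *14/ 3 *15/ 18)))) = -32939765625/ 1436915249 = -22.92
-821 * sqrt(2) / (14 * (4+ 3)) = -821 * sqrt(2) / 98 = -11.85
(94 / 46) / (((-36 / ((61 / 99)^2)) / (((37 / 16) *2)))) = -6470819 / 64921824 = -0.10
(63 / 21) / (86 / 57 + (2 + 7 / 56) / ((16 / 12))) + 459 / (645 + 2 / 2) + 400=86377529 / 215042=401.68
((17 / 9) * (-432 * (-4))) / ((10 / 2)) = 652.80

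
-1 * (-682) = 682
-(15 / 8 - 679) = 5417 / 8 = 677.12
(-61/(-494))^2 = 3721/244036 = 0.02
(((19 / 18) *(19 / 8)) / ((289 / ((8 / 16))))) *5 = 0.02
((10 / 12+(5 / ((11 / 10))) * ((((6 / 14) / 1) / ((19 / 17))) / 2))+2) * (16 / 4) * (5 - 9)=-260168 / 4389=-59.28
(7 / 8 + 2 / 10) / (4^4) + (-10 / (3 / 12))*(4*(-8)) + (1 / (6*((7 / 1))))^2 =5780296723 / 4515840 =1280.00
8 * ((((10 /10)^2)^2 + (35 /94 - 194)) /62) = -24.86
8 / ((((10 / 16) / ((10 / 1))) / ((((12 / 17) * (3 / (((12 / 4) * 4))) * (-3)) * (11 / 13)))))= -12672 / 221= -57.34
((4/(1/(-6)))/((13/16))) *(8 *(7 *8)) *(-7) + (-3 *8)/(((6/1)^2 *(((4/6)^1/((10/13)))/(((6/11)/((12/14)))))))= 13246394/143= 92632.13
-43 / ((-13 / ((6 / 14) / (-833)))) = -129 / 75803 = -0.00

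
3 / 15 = 1 / 5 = 0.20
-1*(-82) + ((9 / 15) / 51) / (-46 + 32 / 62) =9827669 / 119850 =82.00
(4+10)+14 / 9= 140 / 9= 15.56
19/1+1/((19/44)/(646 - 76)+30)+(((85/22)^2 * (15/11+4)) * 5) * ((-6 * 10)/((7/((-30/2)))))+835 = 19306137097333/368962517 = 52325.47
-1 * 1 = -1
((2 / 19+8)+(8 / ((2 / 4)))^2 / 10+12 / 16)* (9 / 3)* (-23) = -2377.41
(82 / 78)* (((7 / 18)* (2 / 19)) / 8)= 287 / 53352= 0.01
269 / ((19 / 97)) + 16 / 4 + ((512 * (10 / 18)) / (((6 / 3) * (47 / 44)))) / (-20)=11015983 / 8037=1370.66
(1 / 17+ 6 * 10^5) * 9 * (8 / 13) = 734400072 / 221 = 3323077.25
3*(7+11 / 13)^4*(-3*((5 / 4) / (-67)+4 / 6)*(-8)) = 338368293216 / 1913587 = 176824.10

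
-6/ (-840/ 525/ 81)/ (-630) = -27/ 56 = -0.48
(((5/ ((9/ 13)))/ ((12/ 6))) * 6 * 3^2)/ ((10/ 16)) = 312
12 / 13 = 0.92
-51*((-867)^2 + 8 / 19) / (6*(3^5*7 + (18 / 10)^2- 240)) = -6069892075 / 1391028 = -4363.60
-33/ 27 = -11/ 9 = -1.22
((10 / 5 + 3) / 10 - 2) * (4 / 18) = -1 / 3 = -0.33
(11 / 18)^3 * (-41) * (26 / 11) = -64493 / 2916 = -22.12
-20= -20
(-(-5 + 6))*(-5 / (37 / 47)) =235 / 37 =6.35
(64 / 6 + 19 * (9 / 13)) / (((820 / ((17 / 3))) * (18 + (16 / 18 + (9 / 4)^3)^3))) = 83835813888 / 952159598974025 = 0.00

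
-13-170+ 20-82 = -245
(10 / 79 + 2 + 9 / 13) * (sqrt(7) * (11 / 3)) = 27.35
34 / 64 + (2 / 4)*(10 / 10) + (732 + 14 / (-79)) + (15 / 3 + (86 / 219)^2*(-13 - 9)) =89050077559 / 121245408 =734.46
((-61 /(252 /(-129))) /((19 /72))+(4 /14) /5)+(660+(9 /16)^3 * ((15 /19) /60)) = 8480842667 /10895360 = 778.39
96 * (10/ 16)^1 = 60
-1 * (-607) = 607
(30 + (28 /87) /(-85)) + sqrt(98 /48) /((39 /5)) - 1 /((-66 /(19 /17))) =35*sqrt(6) /468 + 1627613 /54230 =30.20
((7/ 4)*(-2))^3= -343/ 8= -42.88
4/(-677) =-4/677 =-0.01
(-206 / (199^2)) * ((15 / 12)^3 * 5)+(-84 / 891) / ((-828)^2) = -819248317031 / 16126988318496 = -0.05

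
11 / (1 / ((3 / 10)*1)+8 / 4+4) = 1.18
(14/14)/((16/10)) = 5/8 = 0.62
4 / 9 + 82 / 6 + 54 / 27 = 145 / 9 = 16.11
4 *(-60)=-240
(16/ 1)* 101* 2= 3232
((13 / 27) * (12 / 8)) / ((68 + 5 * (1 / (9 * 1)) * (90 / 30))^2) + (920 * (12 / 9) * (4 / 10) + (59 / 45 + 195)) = 2700709453 / 3931290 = 686.98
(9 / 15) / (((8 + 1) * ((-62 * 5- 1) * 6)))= -1 / 27990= -0.00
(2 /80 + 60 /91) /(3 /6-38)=-2491 /136500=-0.02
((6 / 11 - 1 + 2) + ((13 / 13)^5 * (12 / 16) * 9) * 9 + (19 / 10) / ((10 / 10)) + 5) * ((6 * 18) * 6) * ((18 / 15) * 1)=14796756 / 275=53806.39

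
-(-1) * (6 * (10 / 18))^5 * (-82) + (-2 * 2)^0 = -8199757 / 243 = -33743.86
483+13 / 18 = 8707 / 18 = 483.72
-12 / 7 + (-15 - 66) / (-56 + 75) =-795 / 133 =-5.98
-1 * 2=-2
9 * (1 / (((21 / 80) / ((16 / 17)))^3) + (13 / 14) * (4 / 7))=2121294482 / 5055477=419.60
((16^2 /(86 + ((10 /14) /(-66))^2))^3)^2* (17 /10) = 13308021777362227010111206479691426014657773568 /11251723363188768633417827118387693942545365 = 1182.75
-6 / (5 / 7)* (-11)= 462 / 5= 92.40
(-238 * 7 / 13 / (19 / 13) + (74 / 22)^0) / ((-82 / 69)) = 113643 / 1558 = 72.94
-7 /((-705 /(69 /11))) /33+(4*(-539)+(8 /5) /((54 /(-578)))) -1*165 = -359016608 /153549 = -2338.12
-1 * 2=-2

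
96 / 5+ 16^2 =1376 / 5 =275.20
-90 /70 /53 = -9 /371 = -0.02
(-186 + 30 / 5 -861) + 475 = -566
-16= -16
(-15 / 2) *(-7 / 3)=35 / 2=17.50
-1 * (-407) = 407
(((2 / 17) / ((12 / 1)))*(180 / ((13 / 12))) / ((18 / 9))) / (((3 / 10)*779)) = 600 / 172159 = 0.00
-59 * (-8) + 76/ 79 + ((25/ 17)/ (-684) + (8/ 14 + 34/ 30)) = 15261142111/ 32151420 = 474.66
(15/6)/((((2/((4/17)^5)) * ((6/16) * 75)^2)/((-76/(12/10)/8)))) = -77824/8625631275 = -0.00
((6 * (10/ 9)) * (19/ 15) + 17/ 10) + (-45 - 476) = -45977/ 90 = -510.86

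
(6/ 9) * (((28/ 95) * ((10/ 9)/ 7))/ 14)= 8/ 3591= 0.00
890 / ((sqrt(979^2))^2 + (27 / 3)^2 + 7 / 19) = 3382 / 3642385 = 0.00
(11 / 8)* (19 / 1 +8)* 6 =891 / 4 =222.75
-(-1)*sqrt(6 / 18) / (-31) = -sqrt(3) / 93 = -0.02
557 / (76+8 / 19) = 10583 / 1452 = 7.29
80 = 80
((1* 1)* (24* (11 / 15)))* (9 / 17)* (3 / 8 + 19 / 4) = 47.75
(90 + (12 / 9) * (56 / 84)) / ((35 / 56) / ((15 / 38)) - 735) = -3272 / 26403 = -0.12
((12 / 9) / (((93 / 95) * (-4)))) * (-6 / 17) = 190 / 1581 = 0.12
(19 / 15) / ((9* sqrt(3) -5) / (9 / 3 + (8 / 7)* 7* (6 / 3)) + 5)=722 / 2619 -361* sqrt(3) / 13095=0.23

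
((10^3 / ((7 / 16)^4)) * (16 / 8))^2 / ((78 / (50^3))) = 1073741824000000000000 / 224827239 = 4775852911666.10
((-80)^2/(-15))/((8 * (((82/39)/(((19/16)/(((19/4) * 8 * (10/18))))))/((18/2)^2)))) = -9477/82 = -115.57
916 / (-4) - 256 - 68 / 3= -1523 / 3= -507.67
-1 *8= -8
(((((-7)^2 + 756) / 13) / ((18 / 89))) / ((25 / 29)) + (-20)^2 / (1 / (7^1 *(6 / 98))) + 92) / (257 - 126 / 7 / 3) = 5066267 / 2055690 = 2.46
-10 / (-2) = 5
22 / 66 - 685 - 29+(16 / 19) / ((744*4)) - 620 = -1571059 / 1178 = -1333.67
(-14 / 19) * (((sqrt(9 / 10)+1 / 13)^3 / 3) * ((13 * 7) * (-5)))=120.56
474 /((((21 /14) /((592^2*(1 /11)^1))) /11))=110746624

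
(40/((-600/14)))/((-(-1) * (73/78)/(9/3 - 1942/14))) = 9880/73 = 135.34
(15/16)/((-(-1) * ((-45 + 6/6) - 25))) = -5/368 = -0.01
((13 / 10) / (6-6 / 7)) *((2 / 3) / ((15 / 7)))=637 / 8100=0.08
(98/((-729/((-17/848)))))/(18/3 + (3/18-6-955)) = -49/17360892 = -0.00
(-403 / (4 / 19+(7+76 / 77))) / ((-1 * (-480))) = -589589 / 5756640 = -0.10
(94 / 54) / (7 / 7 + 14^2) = 47 / 5319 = 0.01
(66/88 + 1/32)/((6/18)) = 75/32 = 2.34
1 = 1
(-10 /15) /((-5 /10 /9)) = 12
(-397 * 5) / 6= -1985 / 6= -330.83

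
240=240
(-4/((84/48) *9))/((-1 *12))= 4/189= 0.02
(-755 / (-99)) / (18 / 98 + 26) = 0.29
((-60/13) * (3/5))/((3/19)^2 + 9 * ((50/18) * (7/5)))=-3249/41093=-0.08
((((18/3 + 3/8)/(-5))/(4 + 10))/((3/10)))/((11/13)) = -221/616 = -0.36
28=28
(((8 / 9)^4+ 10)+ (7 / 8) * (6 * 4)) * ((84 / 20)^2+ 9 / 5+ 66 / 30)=112250467 / 164025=684.35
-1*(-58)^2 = -3364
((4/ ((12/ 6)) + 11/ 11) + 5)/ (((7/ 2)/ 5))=80/ 7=11.43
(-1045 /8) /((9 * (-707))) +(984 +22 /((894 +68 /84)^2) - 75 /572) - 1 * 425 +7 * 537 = 11098371308229376505 /2570323179656232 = 4317.89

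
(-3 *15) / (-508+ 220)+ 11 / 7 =387 / 224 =1.73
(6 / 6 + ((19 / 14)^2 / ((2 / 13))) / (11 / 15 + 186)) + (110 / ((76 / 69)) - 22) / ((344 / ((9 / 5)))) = 13200799909 / 8970594640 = 1.47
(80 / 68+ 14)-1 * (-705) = 12243 / 17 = 720.18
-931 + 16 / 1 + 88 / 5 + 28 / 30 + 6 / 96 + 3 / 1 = -214417 / 240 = -893.40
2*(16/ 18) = 16/ 9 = 1.78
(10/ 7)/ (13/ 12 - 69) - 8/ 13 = -9440/ 14833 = -0.64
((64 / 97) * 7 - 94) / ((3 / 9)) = -268.14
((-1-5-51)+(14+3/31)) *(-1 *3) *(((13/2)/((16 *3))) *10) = 174.29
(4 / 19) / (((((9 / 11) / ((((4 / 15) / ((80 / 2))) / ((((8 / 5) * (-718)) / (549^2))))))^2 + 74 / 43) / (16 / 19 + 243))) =6007696314833862 / 227006393146493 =26.46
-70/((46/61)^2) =-130235/1058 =-123.10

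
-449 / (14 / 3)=-96.21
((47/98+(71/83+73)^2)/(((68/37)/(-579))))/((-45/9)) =78897909415809/229541480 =343719.62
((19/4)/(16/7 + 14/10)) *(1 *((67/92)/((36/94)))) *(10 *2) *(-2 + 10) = 10470425/26703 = 392.11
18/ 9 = 2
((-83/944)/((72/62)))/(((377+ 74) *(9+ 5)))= -0.00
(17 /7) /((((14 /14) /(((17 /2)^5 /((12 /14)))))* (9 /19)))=458613811 /1728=265401.51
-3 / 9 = -1 / 3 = -0.33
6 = 6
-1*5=-5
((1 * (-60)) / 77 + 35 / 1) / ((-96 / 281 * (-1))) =740435 / 7392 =100.17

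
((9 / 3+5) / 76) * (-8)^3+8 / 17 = -17256 / 323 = -53.42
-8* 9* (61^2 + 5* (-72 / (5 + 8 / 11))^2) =-324806.69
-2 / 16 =-1 / 8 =-0.12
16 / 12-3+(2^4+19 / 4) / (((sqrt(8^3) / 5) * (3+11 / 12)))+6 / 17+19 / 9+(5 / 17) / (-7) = 809 / 1071+1245 * sqrt(2) / 1504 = 1.93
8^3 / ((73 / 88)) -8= 44472 / 73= 609.21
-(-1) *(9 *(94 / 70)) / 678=141 / 7910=0.02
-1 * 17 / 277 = -17 / 277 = -0.06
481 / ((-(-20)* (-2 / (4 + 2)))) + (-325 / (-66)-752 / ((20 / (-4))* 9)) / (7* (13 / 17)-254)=-72.24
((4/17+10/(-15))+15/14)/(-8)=-0.08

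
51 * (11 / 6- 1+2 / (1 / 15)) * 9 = 14152.50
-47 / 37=-1.27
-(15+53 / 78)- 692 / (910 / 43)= -132073 / 2730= -48.38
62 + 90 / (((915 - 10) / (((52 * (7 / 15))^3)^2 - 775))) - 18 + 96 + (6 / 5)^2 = 4651999658061122 / 229078125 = 20307480.94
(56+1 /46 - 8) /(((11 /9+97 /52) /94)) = 48589164 /33235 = 1461.99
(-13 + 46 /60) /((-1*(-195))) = -367 /5850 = -0.06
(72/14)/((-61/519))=-18684/427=-43.76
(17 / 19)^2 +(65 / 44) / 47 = 621117 / 746548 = 0.83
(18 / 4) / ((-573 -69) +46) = -9 / 1192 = -0.01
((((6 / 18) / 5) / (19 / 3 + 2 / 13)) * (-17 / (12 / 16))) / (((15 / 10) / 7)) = -12376 / 11385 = -1.09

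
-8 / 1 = -8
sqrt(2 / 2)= 1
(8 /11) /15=8 /165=0.05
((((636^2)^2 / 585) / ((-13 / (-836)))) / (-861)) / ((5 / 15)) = -15198202635264 / 242515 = -62669124.12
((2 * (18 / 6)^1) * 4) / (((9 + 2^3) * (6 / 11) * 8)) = 11 / 34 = 0.32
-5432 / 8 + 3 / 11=-7466 / 11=-678.73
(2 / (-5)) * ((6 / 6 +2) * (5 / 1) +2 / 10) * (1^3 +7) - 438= -12166 / 25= -486.64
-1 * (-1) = 1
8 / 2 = 4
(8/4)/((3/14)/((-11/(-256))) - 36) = -77/1194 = -0.06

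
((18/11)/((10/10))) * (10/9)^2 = 200/99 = 2.02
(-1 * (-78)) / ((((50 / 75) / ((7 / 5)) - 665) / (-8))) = 13104 / 13955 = 0.94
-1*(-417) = 417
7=7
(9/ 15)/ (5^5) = 3/ 15625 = 0.00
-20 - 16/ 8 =-22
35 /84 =5 /12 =0.42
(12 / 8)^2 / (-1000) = -9 / 4000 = -0.00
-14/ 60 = -7/ 30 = -0.23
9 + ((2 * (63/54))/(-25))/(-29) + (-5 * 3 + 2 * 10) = 30457/2175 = 14.00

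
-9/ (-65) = 9/ 65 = 0.14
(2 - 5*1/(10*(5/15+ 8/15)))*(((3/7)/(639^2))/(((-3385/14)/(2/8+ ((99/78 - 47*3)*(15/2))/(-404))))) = -2210639/125825074343280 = -0.00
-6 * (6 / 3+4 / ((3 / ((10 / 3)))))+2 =-110 / 3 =-36.67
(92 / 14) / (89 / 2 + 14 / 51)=0.15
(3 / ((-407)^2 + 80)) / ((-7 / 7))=-1 / 55243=-0.00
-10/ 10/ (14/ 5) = -0.36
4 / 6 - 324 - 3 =-979 / 3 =-326.33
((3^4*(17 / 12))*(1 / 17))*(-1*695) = -18765 / 4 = -4691.25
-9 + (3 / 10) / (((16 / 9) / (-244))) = -50.18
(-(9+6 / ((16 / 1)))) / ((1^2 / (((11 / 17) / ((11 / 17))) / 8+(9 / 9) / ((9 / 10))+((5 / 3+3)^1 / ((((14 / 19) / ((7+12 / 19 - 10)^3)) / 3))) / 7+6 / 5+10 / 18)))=50139035 / 161728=310.02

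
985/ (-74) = -985/ 74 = -13.31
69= 69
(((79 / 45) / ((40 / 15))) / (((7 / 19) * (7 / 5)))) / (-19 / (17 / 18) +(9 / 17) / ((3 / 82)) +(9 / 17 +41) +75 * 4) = 25517 / 6714960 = 0.00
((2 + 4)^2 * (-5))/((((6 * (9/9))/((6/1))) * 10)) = -18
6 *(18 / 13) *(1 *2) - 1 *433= -5413 / 13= -416.38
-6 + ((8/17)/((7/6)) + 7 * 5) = 3499/119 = 29.40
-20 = -20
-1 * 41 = -41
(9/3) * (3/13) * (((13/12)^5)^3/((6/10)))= 19686881928496445/5135673858195456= 3.83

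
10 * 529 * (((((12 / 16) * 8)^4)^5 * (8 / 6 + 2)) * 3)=193410781479331430400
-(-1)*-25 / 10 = -5 / 2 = -2.50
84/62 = 42/31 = 1.35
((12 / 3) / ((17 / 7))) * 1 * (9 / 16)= 63 / 68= 0.93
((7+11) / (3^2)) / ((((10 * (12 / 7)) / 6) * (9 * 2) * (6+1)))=1 / 180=0.01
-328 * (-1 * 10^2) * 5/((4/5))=205000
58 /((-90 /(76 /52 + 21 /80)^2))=-93230621 /48672000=-1.92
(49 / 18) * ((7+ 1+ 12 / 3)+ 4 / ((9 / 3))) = 980 / 27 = 36.30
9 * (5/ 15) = 3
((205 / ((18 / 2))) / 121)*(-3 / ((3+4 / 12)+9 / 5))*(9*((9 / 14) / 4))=-83025 / 521752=-0.16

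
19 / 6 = 3.17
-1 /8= -0.12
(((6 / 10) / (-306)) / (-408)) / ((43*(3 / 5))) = 1 / 5368464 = 0.00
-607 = -607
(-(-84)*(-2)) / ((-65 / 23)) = 3864 / 65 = 59.45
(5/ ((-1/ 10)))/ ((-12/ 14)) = 58.33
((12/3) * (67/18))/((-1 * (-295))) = 134/2655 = 0.05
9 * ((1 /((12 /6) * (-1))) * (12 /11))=-4.91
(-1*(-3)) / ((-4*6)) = -1 / 8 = -0.12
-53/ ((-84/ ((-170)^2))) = 382925/ 21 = 18234.52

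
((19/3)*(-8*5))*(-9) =2280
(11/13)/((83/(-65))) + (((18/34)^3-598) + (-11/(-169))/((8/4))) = -82488318331/137829302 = -598.48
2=2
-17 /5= -3.40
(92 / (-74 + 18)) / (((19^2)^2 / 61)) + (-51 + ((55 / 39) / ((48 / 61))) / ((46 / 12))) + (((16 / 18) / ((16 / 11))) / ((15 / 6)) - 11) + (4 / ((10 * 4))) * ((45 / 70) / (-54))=-429880363787 / 7013876220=-61.29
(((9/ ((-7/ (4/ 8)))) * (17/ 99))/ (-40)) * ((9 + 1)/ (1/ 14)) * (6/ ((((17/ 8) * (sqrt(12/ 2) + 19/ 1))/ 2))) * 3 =1368/ 3905 - 72 * sqrt(6)/ 3905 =0.31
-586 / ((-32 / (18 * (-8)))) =-2637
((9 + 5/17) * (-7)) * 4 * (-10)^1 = 44240/17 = 2602.35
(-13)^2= 169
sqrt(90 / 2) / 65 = 3 * sqrt(5) / 65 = 0.10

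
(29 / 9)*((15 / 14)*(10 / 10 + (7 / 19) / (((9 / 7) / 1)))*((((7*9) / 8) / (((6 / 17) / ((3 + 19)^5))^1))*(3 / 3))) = 87337957300 / 171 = 510748288.30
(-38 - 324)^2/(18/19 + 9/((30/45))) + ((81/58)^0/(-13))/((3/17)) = 64732625/7137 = 9070.00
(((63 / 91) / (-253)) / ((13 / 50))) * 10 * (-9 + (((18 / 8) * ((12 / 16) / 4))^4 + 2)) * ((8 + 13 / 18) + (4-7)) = 1505204289125 / 358671712256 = 4.20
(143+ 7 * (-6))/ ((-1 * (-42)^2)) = -0.06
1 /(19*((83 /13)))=13 /1577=0.01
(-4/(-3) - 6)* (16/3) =-224/9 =-24.89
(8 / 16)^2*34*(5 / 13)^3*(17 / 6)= 36125 / 26364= 1.37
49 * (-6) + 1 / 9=-2645 / 9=-293.89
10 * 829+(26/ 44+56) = 183625/ 22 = 8346.59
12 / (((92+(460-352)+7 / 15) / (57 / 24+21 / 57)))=18765 / 114266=0.16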